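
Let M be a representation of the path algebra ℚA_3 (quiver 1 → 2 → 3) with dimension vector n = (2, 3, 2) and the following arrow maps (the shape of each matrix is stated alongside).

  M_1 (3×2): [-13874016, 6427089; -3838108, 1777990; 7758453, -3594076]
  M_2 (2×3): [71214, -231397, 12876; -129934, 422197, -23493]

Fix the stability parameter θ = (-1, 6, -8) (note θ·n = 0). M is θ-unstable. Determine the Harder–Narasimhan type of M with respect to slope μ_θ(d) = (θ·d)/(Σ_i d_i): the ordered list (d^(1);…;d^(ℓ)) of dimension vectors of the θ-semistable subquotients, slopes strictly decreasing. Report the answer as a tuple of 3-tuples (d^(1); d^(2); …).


Via rank(M_{q-1}∘⋯∘M_p): M ≅ I[1,2], I[1,3], I[2,3].
μ_θ-semistable layers: μ^(1)=6; μ^(2)=-1

((0, 1, 0); (2, 2, 2))


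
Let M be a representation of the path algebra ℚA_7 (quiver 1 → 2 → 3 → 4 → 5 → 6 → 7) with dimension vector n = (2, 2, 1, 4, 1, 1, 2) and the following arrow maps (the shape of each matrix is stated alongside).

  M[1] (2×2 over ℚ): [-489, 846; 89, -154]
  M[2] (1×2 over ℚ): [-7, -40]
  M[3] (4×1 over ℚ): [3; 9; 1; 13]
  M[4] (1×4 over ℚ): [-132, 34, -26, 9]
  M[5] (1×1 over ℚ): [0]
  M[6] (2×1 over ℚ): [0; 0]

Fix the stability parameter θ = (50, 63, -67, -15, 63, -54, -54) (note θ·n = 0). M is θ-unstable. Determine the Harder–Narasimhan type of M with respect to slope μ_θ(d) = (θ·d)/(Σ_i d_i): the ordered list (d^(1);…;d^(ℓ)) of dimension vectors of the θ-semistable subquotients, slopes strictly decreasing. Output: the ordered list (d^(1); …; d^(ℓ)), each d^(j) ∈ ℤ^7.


Via rank(M_{q-1}∘⋯∘M_p): M ≅ I[1,2], I[1,5], I[4,4]^3, I[6,6], I[7,7]^2.
μ_θ-semistable layers: μ^(1)=63; μ^(2)=50; μ^(3)=31/4; μ^(4)=-15; μ^(5)=-54

((0, 1, 0, 0, 1, 0, 0); (1, 0, 0, 0, 0, 0, 0); (1, 1, 1, 1, 0, 0, 0); (0, 0, 0, 3, 0, 0, 0); (0, 0, 0, 0, 0, 1, 2))


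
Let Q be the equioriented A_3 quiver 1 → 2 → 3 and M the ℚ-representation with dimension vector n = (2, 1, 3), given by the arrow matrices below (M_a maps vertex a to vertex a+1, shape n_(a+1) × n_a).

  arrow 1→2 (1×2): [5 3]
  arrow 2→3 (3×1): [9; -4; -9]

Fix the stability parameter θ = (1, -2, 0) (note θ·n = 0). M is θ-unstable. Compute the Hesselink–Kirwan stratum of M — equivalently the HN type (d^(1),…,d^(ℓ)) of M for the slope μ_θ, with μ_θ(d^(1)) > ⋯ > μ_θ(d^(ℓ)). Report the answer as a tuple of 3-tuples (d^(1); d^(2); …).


Interval decomposition of M: I[1,1], I[1,3], I[3,3]^2.
HN type (ℓ=3): μ^(1)=1; μ^(2)=0; μ^(3)=-1/2

((1, 0, 0); (0, 0, 3); (1, 1, 0))


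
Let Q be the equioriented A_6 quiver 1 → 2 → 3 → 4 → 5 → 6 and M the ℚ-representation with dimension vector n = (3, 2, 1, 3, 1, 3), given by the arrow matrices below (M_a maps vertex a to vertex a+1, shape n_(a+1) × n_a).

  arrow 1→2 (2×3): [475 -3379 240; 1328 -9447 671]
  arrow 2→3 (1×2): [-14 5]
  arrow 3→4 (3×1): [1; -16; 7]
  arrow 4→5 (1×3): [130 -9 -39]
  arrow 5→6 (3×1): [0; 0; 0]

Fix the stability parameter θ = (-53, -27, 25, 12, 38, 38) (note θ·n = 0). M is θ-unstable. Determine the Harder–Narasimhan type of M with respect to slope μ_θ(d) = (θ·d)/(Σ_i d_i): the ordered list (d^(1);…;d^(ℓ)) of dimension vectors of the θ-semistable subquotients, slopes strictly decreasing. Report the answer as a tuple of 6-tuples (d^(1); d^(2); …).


Interval decomposition of M: I[1,1], I[1,2], I[1,5], I[4,4]^2, I[6,6]^3.
HN type (ℓ=5): μ^(1)=38; μ^(2)=37/2; μ^(3)=12; μ^(4)=-27; μ^(5)=-53

((0, 0, 0, 0, 1, 3); (0, 0, 1, 1, 0, 0); (0, 0, 0, 2, 0, 0); (0, 2, 0, 0, 0, 0); (3, 0, 0, 0, 0, 0))


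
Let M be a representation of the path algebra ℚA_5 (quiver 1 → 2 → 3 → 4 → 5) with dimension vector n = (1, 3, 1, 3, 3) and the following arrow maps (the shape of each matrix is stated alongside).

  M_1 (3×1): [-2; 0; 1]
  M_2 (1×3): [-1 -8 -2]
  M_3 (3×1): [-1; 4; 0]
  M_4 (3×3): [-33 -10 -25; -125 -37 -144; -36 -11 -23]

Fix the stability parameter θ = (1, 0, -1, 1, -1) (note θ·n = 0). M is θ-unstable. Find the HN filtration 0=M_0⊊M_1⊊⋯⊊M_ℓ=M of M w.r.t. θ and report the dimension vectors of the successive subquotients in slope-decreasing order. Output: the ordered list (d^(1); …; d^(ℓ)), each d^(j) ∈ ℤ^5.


Via rank(M_{q-1}∘⋯∘M_p): M ≅ I[1,2], I[2,2], I[2,5], I[4,5]^2.
μ_θ-semistable layers: μ^(1)=1/2; μ^(2)=0; μ^(3)=-1/2

((1, 1, 0, 0, 0); (0, 1, 0, 3, 3); (0, 1, 1, 0, 0))


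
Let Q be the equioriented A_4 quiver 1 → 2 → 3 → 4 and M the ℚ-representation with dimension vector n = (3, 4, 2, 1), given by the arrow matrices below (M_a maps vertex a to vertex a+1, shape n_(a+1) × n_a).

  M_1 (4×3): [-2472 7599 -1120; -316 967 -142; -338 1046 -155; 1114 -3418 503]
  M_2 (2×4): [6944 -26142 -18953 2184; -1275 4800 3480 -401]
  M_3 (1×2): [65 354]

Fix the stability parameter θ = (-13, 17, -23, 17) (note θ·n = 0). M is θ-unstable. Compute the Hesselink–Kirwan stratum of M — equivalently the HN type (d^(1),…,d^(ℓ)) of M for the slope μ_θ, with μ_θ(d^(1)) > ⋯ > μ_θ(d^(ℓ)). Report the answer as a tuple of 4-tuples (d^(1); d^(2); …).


Barcode: M ≅ I[1,1], I[1,3], I[1,4], I[2,2]^2. HN layers by μ_θ (3 steps, strictly decreasing):
  μ^(1)=17; μ^(2)=-3; μ^(3)=-13

((0, 2, 0, 1); (0, 2, 2, 0); (3, 0, 0, 0))


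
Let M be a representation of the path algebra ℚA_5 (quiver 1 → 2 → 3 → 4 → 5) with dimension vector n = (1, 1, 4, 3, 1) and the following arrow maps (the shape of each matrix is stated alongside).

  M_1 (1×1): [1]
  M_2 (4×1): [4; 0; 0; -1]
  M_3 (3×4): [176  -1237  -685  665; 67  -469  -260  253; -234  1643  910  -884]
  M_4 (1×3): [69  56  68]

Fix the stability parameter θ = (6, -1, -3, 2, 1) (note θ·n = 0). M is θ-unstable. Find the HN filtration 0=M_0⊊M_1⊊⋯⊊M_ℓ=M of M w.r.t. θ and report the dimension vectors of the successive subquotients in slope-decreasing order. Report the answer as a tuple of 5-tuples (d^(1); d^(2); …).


Interval decomposition of M: I[1,5], I[3,3], I[3,4]^2.
HN type (ℓ=4): μ^(1)=2; μ^(2)=3/2; μ^(3)=2/3; μ^(4)=-3

((0, 0, 0, 2, 0); (0, 0, 0, 1, 1); (1, 1, 1, 0, 0); (0, 0, 3, 0, 0))


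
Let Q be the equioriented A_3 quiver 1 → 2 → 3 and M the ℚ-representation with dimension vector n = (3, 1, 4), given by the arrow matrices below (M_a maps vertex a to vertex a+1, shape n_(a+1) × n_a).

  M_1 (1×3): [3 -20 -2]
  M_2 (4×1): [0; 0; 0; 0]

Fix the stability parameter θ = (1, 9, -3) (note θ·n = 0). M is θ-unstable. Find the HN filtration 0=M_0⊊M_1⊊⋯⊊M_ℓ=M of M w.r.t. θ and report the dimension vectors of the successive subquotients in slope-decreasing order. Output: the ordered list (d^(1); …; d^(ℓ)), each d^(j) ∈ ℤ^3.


Via rank(M_{q-1}∘⋯∘M_p): M ≅ I[1,1]^2, I[1,2], I[3,3]^4.
μ_θ-semistable layers: μ^(1)=9; μ^(2)=1; μ^(3)=-3

((0, 1, 0); (3, 0, 0); (0, 0, 4))


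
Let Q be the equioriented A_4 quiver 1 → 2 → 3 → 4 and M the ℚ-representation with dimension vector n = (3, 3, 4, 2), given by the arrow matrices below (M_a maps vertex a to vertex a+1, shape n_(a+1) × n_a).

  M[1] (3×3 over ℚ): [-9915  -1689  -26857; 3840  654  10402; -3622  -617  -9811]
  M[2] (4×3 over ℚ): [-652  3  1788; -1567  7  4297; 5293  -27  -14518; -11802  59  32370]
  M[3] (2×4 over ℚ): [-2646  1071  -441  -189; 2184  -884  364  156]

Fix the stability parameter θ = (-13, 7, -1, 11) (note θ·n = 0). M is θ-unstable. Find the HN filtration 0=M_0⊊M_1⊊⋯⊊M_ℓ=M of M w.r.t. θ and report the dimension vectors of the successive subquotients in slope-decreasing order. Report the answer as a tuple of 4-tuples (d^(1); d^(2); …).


Barcode: M ≅ I[1,1], I[1,3], I[1,4], I[2,3], I[3,3], I[4,4]. HN layers by μ_θ (4 steps, strictly decreasing):
  μ^(1)=11; μ^(2)=3; μ^(3)=-1; μ^(4)=-13

((0, 0, 0, 2); (0, 3, 3, 0); (0, 0, 1, 0); (3, 0, 0, 0))


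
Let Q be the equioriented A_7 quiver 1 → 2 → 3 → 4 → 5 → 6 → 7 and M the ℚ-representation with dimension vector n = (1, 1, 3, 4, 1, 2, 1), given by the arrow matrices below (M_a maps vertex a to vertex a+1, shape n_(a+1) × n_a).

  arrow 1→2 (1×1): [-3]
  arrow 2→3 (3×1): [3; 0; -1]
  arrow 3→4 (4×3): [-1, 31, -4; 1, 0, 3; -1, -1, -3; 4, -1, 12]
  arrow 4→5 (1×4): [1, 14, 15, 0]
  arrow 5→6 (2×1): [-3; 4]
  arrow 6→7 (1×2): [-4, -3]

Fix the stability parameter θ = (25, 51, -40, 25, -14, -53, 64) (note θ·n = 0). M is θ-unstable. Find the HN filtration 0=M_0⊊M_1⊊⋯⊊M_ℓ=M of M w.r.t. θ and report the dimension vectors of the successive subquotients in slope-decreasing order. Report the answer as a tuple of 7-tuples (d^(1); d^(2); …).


Interval decomposition of M: I[1,6], I[3,4]^2, I[4,4], I[6,7].
HN type (ℓ=5): μ^(1)=64; μ^(2)=25; μ^(3)=-1; μ^(4)=-40; μ^(5)=-53

((0, 0, 0, 0, 0, 0, 1); (0, 0, 0, 3, 0, 0, 0); (1, 1, 1, 1, 1, 1, 0); (0, 0, 2, 0, 0, 0, 0); (0, 0, 0, 0, 0, 1, 0))


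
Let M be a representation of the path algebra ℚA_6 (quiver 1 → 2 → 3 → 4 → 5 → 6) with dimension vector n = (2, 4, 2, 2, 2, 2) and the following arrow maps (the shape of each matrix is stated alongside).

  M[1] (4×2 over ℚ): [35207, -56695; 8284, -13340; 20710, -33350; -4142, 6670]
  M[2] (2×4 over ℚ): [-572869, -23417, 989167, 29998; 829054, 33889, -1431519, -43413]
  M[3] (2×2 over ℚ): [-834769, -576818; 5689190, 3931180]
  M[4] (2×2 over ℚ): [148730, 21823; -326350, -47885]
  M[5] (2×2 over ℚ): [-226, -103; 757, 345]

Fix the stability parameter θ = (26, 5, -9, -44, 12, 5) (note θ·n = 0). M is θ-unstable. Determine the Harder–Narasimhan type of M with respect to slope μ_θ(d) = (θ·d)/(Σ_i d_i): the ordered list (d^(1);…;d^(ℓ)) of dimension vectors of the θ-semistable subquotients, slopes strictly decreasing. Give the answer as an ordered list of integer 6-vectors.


Via rank(M_{q-1}∘⋯∘M_p): M ≅ I[1,1], I[1,4], I[2,2]^2, I[2,3], I[4,6], I[5,6].
μ_θ-semistable layers: μ^(1)=26; μ^(2)=17/2; μ^(3)=5; μ^(4)=-2; μ^(5)=-11/2; μ^(6)=-44

((1, 0, 0, 0, 0, 0); (0, 0, 0, 0, 2, 2); (0, 2, 0, 0, 0, 0); (0, 1, 1, 0, 0, 0); (1, 1, 1, 1, 0, 0); (0, 0, 0, 1, 0, 0))


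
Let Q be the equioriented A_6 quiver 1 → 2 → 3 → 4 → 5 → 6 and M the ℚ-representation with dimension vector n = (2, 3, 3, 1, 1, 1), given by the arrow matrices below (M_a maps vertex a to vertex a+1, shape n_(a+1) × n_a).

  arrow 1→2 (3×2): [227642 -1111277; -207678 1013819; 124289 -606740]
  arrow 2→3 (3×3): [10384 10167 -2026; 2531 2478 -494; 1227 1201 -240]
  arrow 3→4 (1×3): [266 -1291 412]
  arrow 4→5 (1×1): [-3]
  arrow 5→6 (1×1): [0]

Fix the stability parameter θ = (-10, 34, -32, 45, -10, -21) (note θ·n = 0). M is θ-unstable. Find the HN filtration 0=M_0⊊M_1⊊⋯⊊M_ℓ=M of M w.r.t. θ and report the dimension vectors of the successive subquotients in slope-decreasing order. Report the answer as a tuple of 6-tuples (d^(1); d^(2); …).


Interval decomposition of M: I[1,2], I[1,5], I[2,3], I[3,3], I[6,6].
HN type (ℓ=6): μ^(1)=34; μ^(2)=35/2; μ^(3)=1; μ^(4)=-10; μ^(5)=-21; μ^(6)=-32

((0, 1, 0, 0, 0, 0); (0, 0, 0, 1, 1, 0); (0, 2, 2, 0, 0, 0); (2, 0, 0, 0, 0, 0); (0, 0, 0, 0, 0, 1); (0, 0, 1, 0, 0, 0))


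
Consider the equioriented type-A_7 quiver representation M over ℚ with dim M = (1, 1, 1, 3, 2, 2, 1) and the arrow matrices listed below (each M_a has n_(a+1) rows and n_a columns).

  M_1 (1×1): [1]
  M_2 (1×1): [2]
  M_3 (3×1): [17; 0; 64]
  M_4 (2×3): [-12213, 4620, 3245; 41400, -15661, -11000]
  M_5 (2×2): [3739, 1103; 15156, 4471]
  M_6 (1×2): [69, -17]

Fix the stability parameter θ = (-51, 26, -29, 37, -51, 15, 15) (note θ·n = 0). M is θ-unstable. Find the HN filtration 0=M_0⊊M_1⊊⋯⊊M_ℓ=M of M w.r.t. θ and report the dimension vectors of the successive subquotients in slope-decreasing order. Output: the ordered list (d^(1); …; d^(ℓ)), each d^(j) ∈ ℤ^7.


Barcode: M ≅ I[1,7], I[4,4], I[4,6]. HN layers by μ_θ (5 steps, strictly decreasing):
  μ^(1)=37; μ^(2)=15; μ^(3)=-17/4; μ^(4)=-7; μ^(5)=-51

((0, 0, 0, 1, 0, 0, 0); (0, 0, 0, 0, 0, 2, 1); (0, 1, 1, 1, 1, 0, 0); (0, 0, 0, 1, 1, 0, 0); (1, 0, 0, 0, 0, 0, 0))


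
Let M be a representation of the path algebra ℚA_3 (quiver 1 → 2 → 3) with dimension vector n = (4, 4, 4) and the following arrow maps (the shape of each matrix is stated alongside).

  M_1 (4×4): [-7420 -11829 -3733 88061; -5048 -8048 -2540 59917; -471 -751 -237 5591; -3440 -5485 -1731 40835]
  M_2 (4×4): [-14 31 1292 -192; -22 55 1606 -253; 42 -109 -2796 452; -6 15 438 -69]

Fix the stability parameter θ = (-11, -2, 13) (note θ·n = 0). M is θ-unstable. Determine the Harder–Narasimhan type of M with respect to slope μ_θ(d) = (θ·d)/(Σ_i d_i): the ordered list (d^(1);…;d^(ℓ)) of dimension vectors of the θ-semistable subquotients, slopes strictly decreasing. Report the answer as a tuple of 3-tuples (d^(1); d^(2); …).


Barcode: M ≅ I[1,2]^2, I[1,3]^2, I[3,3]^2. HN layers by μ_θ (3 steps, strictly decreasing):
  μ^(1)=13; μ^(2)=-2; μ^(3)=-11

((0, 0, 4); (0, 4, 0); (4, 0, 0))


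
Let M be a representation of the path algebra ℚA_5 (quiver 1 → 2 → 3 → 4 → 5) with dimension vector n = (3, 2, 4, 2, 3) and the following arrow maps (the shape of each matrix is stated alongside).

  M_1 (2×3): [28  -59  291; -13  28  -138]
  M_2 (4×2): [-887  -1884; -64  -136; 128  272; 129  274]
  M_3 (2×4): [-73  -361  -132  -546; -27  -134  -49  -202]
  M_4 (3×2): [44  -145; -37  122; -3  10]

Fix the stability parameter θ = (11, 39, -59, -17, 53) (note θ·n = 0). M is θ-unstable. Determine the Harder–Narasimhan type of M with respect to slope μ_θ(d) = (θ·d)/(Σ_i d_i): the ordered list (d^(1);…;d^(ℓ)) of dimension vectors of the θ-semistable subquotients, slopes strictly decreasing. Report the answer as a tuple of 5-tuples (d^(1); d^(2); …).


Barcode: M ≅ I[1,1], I[1,3], I[1,5], I[3,3], I[3,5], I[5,5]. HN layers by μ_θ (6 steps, strictly decreasing):
  μ^(1)=53; μ^(2)=11; μ^(3)=-3; μ^(4)=-13/2; μ^(5)=-17; μ^(6)=-59

((0, 0, 0, 0, 3); (1, 0, 0, 0, 0); (1, 1, 1, 0, 0); (1, 1, 1, 1, 0); (0, 0, 0, 1, 0); (0, 0, 2, 0, 0))


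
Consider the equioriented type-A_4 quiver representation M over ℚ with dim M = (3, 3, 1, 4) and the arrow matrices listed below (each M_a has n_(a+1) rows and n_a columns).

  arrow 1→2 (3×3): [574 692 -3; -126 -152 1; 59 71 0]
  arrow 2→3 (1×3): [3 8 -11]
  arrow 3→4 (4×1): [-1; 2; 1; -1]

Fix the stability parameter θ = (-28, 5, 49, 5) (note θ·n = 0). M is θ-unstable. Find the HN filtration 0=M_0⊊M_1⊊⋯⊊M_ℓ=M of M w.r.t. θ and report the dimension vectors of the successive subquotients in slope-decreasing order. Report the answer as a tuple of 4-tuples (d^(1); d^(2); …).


Barcode: M ≅ I[1,2]^2, I[1,4], I[4,4]^3. HN layers by μ_θ (3 steps, strictly decreasing):
  μ^(1)=27; μ^(2)=5; μ^(3)=-28

((0, 0, 1, 1); (0, 3, 0, 3); (3, 0, 0, 0))


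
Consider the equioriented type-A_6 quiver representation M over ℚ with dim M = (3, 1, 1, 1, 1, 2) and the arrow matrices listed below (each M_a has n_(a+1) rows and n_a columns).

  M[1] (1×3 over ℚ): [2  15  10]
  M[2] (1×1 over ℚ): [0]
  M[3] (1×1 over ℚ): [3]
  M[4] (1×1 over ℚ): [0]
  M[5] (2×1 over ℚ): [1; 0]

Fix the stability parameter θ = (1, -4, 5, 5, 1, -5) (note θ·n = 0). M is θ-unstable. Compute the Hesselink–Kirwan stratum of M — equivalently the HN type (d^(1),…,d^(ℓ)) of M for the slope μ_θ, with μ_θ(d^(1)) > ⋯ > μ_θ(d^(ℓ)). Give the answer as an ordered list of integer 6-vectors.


Via rank(M_{q-1}∘⋯∘M_p): M ≅ I[1,1]^2, I[1,2], I[3,4], I[5,6], I[6,6].
μ_θ-semistable layers: μ^(1)=5; μ^(2)=1; μ^(3)=-3/2; μ^(4)=-2; μ^(5)=-5

((0, 0, 1, 1, 0, 0); (2, 0, 0, 0, 0, 0); (1, 1, 0, 0, 0, 0); (0, 0, 0, 0, 1, 1); (0, 0, 0, 0, 0, 1))


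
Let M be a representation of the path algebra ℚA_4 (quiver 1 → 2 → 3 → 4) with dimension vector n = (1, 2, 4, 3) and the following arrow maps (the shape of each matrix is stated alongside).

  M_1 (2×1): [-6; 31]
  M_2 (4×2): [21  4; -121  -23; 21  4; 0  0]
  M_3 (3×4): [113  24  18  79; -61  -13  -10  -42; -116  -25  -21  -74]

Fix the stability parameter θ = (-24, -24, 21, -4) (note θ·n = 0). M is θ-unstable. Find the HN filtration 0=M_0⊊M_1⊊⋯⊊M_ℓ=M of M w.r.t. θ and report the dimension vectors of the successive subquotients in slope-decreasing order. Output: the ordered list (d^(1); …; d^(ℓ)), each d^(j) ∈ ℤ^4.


Interval decomposition of M: I[1,4], I[2,4], I[3,3], I[3,4].
HN type (ℓ=3): μ^(1)=21; μ^(2)=17/2; μ^(3)=-24

((0, 0, 1, 0); (0, 0, 3, 3); (1, 2, 0, 0))


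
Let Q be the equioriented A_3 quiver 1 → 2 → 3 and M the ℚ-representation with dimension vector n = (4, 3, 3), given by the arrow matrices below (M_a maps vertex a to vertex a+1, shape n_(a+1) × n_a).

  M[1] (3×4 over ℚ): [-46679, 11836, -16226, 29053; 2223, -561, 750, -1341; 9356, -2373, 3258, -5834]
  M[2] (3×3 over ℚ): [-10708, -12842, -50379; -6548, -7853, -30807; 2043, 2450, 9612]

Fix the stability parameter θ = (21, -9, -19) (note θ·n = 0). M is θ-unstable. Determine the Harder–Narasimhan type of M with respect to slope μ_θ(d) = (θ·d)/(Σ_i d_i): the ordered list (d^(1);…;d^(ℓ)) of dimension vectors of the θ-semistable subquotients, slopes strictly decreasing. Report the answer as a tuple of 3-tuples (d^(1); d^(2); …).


Interval decomposition of M: I[1,1], I[1,3]^3.
HN type (ℓ=2): μ^(1)=21; μ^(2)=-7/3

((1, 0, 0); (3, 3, 3))


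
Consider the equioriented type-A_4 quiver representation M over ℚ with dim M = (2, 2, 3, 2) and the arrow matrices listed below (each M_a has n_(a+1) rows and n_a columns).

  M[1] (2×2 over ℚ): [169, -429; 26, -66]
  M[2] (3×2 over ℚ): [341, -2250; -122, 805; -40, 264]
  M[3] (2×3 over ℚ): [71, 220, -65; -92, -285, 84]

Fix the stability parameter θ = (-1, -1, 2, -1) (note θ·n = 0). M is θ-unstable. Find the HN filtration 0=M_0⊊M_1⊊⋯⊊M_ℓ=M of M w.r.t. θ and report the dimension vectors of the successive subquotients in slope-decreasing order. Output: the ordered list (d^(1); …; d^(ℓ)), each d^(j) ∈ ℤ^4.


Interval decomposition of M: I[1,1], I[1,4], I[2,4], I[3,3].
HN type (ℓ=3): μ^(1)=2; μ^(2)=1/2; μ^(3)=-1

((0, 0, 1, 0); (0, 0, 2, 2); (2, 2, 0, 0))


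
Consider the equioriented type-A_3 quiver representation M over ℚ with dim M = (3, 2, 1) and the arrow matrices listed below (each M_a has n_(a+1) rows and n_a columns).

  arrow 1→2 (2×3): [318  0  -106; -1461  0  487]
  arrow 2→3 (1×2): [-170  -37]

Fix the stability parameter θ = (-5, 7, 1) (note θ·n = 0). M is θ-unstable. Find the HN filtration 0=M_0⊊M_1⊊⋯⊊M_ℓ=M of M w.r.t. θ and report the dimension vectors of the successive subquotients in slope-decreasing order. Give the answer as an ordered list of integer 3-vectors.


Via rank(M_{q-1}∘⋯∘M_p): M ≅ I[1,1]^2, I[1,3], I[2,2].
μ_θ-semistable layers: μ^(1)=7; μ^(2)=4; μ^(3)=-5

((0, 1, 0); (0, 1, 1); (3, 0, 0))


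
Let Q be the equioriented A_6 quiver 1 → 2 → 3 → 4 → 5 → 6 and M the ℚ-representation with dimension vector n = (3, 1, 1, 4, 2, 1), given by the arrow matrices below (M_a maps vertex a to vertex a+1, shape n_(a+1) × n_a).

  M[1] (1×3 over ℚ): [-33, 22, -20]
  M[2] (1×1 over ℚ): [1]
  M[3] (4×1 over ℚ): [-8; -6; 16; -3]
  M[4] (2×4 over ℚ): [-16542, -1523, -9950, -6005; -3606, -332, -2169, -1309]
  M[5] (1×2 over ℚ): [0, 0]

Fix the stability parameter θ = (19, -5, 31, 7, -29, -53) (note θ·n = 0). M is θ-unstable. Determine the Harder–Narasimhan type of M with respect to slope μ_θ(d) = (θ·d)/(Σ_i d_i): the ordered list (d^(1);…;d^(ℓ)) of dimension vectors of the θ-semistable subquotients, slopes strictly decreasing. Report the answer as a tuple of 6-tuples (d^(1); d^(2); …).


Interval decomposition of M: I[1,1]^2, I[1,5], I[4,4]^2, I[4,5], I[6,6].
HN type (ℓ=5): μ^(1)=19; μ^(2)=7; μ^(3)=23/5; μ^(4)=-11; μ^(5)=-53

((2, 0, 0, 0, 0, 0); (0, 0, 0, 2, 0, 0); (1, 1, 1, 1, 1, 0); (0, 0, 0, 1, 1, 0); (0, 0, 0, 0, 0, 1))


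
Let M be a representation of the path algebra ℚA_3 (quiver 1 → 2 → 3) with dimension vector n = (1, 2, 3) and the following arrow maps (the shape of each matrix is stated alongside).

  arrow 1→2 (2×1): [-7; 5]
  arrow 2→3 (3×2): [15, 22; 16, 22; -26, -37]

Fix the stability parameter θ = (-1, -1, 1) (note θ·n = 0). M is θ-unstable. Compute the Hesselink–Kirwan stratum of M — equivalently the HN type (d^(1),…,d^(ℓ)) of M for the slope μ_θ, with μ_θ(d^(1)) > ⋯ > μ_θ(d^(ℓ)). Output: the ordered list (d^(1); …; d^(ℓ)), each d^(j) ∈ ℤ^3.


Interval decomposition of M: I[1,3], I[2,3], I[3,3].
HN type (ℓ=2): μ^(1)=1; μ^(2)=-1

((0, 0, 3); (1, 2, 0))


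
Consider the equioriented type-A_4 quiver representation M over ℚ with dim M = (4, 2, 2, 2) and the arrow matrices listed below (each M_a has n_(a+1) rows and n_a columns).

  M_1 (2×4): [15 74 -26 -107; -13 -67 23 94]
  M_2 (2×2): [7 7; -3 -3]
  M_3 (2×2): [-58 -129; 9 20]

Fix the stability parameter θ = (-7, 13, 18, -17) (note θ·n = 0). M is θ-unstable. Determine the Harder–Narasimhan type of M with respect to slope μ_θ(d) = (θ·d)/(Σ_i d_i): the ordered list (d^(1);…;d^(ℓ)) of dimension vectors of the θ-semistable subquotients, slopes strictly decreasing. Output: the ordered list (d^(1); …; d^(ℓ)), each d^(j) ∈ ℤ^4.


Barcode: M ≅ I[1,1]^2, I[1,2], I[1,4], I[3,4]. HN layers by μ_θ (4 steps, strictly decreasing):
  μ^(1)=13; μ^(2)=14/3; μ^(3)=1/2; μ^(4)=-7

((0, 1, 0, 0); (0, 1, 1, 1); (0, 0, 1, 1); (4, 0, 0, 0))


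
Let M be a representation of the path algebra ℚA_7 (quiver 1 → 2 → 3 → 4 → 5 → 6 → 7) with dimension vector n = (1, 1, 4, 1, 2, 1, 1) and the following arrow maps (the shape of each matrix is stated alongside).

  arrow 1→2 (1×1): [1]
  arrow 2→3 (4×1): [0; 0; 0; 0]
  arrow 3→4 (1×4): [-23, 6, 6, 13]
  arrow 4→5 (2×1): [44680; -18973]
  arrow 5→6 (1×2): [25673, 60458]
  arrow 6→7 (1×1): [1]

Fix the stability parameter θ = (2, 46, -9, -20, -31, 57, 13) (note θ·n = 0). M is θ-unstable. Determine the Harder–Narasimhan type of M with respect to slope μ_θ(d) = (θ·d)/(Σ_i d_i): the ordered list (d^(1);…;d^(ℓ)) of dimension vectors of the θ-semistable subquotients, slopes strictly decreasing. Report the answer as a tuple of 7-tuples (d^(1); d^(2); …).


Barcode: M ≅ I[1,2], I[3,3]^3, I[3,7], I[5,5]. HN layers by μ_θ (6 steps, strictly decreasing):
  μ^(1)=46; μ^(2)=35; μ^(3)=2; μ^(4)=-9; μ^(5)=-20; μ^(6)=-31

((0, 1, 0, 0, 0, 0, 0); (0, 0, 0, 0, 0, 1, 1); (1, 0, 0, 0, 0, 0, 0); (0, 0, 3, 0, 0, 0, 0); (0, 0, 1, 1, 1, 0, 0); (0, 0, 0, 0, 1, 0, 0))


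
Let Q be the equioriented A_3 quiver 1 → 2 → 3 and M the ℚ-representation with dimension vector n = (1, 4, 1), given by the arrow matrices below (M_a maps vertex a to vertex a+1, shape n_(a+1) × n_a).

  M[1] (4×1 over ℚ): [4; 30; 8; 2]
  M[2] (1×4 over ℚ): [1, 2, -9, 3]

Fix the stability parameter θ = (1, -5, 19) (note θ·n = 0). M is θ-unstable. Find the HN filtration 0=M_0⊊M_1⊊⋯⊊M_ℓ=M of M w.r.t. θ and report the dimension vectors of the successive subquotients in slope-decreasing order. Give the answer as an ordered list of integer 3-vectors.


Interval decomposition of M: I[1,3], I[2,2]^3.
HN type (ℓ=3): μ^(1)=19; μ^(2)=-2; μ^(3)=-5

((0, 0, 1); (1, 1, 0); (0, 3, 0))


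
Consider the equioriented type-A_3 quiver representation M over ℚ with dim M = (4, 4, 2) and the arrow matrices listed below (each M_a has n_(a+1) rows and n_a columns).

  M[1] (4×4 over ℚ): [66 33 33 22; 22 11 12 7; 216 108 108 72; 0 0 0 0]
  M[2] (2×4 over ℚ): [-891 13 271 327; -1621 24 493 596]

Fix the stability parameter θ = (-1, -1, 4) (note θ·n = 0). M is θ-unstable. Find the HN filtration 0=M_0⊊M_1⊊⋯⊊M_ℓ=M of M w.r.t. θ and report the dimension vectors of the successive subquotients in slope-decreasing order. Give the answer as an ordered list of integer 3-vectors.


Barcode: M ≅ I[1,1]^2, I[1,3]^2, I[2,2]^2. HN layers by μ_θ (2 steps, strictly decreasing):
  μ^(1)=4; μ^(2)=-1

((0, 0, 2); (4, 4, 0))


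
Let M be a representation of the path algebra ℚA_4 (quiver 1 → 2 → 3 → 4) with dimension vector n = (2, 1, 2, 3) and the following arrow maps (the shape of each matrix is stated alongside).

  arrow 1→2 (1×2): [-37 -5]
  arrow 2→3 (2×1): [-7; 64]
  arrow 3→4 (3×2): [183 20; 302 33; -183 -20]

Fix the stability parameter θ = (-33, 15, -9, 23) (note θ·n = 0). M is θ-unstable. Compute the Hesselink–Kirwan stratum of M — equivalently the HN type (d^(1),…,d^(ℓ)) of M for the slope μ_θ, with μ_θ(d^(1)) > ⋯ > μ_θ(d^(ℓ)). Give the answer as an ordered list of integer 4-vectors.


Via rank(M_{q-1}∘⋯∘M_p): M ≅ I[1,1], I[1,4], I[3,4], I[4,4].
μ_θ-semistable layers: μ^(1)=23; μ^(2)=3; μ^(3)=-9; μ^(4)=-33

((0, 0, 0, 3); (0, 1, 1, 0); (0, 0, 1, 0); (2, 0, 0, 0))


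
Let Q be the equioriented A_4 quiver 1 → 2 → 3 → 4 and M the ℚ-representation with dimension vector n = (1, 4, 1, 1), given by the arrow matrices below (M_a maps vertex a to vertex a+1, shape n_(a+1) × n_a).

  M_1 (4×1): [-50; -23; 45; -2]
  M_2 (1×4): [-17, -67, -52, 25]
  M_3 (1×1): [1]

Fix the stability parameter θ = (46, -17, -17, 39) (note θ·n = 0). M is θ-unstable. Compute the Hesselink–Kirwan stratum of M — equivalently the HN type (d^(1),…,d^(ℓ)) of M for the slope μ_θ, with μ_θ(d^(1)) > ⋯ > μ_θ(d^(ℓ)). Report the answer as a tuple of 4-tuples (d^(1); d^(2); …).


Interval decomposition of M: I[1,4], I[2,2]^3.
HN type (ℓ=3): μ^(1)=39; μ^(2)=4; μ^(3)=-17

((0, 0, 0, 1); (1, 1, 1, 0); (0, 3, 0, 0))


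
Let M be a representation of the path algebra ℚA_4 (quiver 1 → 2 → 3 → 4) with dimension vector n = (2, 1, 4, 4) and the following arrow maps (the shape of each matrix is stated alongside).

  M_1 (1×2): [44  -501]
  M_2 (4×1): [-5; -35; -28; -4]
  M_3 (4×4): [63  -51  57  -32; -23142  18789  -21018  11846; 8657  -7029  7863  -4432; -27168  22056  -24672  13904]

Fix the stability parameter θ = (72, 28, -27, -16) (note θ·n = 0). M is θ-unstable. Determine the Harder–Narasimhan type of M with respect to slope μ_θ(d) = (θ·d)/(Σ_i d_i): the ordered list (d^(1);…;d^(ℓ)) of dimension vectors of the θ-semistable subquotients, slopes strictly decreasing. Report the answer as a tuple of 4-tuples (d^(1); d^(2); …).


Barcode: M ≅ I[1,1], I[1,4], I[3,3]^2, I[3,4], I[4,4]^2. HN layers by μ_θ (4 steps, strictly decreasing):
  μ^(1)=72; μ^(2)=57/4; μ^(3)=-16; μ^(4)=-27

((1, 0, 0, 0); (1, 1, 1, 1); (0, 0, 0, 3); (0, 0, 3, 0))


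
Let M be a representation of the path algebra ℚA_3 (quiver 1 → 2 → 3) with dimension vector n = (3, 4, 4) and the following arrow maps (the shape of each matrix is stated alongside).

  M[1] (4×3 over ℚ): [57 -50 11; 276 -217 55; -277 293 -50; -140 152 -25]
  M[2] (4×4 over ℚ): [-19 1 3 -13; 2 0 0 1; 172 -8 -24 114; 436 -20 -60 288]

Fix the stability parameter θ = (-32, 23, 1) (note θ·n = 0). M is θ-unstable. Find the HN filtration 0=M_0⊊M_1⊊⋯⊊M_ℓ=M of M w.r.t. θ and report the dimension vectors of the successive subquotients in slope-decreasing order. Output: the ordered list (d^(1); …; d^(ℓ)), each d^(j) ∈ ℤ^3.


Via rank(M_{q-1}∘⋯∘M_p): M ≅ I[1,2]^2, I[1,3], I[2,3], I[3,3]^2.
μ_θ-semistable layers: μ^(1)=23; μ^(2)=12; μ^(3)=1; μ^(4)=-32

((0, 2, 0); (0, 2, 2); (0, 0, 2); (3, 0, 0))


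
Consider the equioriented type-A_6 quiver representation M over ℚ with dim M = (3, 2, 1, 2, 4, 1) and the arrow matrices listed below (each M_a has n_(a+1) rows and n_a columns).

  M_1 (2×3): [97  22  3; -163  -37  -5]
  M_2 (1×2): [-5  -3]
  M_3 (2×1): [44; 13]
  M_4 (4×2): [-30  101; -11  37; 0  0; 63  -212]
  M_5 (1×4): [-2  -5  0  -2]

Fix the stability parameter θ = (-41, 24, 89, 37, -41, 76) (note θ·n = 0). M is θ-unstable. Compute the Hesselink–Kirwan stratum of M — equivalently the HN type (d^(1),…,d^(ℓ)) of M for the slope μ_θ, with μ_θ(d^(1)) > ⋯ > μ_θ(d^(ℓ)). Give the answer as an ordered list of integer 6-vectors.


Interval decomposition of M: I[1,1], I[1,2], I[1,6], I[4,5], I[5,5]^2.
HN type (ℓ=5): μ^(1)=76; μ^(2)=85/3; μ^(3)=24; μ^(4)=-2; μ^(5)=-41

((0, 0, 0, 0, 0, 1); (0, 0, 1, 1, 1, 0); (0, 2, 0, 0, 0, 0); (0, 0, 0, 1, 1, 0); (3, 0, 0, 0, 2, 0))


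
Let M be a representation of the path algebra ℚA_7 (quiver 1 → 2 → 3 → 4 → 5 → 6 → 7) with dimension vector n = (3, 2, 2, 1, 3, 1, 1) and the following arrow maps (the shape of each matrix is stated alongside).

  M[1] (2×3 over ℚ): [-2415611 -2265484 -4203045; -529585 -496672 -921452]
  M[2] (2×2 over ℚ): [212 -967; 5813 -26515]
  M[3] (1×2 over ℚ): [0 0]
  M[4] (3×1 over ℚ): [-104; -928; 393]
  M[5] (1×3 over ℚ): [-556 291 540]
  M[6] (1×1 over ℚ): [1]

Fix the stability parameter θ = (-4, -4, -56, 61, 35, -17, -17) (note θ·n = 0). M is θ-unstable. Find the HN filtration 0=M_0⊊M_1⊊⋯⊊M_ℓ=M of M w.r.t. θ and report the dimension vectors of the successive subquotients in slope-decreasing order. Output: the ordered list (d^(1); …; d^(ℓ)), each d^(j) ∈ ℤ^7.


Barcode: M ≅ I[1,1], I[1,3]^2, I[4,7], I[5,5]^2. HN layers by μ_θ (4 steps, strictly decreasing):
  μ^(1)=35; μ^(2)=31/2; μ^(3)=-4; μ^(4)=-64/3

((0, 0, 0, 0, 2, 0, 0); (0, 0, 0, 1, 1, 1, 1); (1, 0, 0, 0, 0, 0, 0); (2, 2, 2, 0, 0, 0, 0))


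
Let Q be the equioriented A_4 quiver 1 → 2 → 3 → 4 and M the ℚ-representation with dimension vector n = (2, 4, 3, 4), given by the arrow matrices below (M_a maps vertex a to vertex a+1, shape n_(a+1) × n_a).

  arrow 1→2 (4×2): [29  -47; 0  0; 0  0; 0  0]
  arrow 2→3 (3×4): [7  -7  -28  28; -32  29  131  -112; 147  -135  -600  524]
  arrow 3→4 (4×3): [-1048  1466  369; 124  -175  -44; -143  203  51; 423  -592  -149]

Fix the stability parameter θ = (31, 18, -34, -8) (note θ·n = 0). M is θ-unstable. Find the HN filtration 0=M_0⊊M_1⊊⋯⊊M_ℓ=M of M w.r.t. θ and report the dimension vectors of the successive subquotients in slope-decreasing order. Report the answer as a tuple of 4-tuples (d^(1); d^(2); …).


Interval decomposition of M: I[1,1], I[1,4], I[2,2]^2, I[2,4], I[3,4], I[4,4].
HN type (ℓ=5): μ^(1)=31; μ^(2)=18; μ^(3)=7/4; μ^(4)=-8; μ^(5)=-34

((1, 0, 0, 0); (0, 2, 0, 0); (1, 1, 1, 1); (0, 1, 1, 3); (0, 0, 1, 0))


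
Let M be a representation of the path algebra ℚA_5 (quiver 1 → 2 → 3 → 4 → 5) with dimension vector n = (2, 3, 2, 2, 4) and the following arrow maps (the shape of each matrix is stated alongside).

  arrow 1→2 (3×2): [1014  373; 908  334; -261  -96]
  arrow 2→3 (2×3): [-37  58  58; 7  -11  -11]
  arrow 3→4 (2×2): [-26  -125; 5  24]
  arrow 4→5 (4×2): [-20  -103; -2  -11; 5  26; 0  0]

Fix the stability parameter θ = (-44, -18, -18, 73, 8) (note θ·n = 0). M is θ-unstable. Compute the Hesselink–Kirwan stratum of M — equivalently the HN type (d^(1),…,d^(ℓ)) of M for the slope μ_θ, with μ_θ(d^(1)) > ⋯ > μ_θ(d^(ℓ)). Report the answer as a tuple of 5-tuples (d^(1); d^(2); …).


Via rank(M_{q-1}∘⋯∘M_p): M ≅ I[1,5]^2, I[2,2], I[5,5]^2.
μ_θ-semistable layers: μ^(1)=81/2; μ^(2)=8; μ^(3)=-18; μ^(4)=-44

((0, 0, 0, 2, 2); (0, 0, 0, 0, 2); (0, 3, 2, 0, 0); (2, 0, 0, 0, 0))


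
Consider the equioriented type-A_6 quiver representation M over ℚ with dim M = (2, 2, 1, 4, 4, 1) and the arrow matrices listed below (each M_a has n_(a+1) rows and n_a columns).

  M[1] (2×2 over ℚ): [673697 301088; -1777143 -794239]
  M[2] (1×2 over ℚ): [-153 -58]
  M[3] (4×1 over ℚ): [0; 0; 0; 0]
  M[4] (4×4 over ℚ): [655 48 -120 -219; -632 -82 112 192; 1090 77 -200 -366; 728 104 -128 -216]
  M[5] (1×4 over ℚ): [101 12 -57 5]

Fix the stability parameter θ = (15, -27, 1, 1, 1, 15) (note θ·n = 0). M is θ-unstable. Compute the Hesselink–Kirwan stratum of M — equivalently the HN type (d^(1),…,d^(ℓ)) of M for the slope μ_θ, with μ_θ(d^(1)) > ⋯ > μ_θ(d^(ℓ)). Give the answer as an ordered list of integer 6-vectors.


Interval decomposition of M: I[1,2], I[1,3], I[4,4]^2, I[4,5], I[4,6], I[5,5]^2.
HN type (ℓ=3): μ^(1)=15; μ^(2)=1; μ^(3)=-6

((0, 0, 0, 0, 0, 1); (0, 0, 1, 4, 4, 0); (2, 2, 0, 0, 0, 0))


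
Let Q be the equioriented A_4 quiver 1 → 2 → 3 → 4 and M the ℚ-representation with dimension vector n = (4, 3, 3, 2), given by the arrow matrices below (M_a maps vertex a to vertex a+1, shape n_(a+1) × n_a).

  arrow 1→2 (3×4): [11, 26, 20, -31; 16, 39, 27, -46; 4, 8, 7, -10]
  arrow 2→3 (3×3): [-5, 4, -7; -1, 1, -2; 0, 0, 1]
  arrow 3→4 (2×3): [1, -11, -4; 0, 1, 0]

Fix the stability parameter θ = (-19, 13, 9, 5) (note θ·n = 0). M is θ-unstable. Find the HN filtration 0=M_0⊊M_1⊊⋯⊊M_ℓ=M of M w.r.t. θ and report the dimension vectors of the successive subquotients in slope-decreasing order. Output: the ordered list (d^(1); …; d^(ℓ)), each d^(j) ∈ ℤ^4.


Barcode: M ≅ I[1,1], I[1,3], I[1,4]^2. HN layers by μ_θ (3 steps, strictly decreasing):
  μ^(1)=11; μ^(2)=9; μ^(3)=-19

((0, 1, 1, 0); (0, 2, 2, 2); (4, 0, 0, 0))


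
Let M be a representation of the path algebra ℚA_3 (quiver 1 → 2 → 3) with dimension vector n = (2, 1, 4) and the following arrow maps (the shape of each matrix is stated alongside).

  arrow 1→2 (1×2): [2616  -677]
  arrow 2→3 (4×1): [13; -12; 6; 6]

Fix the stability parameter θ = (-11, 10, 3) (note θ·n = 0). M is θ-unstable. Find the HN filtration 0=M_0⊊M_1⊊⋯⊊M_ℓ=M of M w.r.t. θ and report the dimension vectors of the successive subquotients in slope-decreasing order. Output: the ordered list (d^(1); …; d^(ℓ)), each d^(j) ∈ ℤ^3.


Via rank(M_{q-1}∘⋯∘M_p): M ≅ I[1,1], I[1,3], I[3,3]^3.
μ_θ-semistable layers: μ^(1)=13/2; μ^(2)=3; μ^(3)=-11

((0, 1, 1); (0, 0, 3); (2, 0, 0))


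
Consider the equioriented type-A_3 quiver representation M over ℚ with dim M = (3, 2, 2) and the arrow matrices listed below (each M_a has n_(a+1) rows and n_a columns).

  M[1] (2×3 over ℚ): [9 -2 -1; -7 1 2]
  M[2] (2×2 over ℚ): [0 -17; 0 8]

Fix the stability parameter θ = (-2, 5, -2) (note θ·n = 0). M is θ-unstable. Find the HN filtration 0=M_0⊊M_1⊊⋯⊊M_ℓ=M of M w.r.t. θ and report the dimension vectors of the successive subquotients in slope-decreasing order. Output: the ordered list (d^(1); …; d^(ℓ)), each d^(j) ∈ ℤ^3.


Barcode: M ≅ I[1,1], I[1,2], I[1,3], I[3,3]. HN layers by μ_θ (3 steps, strictly decreasing):
  μ^(1)=5; μ^(2)=3/2; μ^(3)=-2

((0, 1, 0); (0, 1, 1); (3, 0, 1))


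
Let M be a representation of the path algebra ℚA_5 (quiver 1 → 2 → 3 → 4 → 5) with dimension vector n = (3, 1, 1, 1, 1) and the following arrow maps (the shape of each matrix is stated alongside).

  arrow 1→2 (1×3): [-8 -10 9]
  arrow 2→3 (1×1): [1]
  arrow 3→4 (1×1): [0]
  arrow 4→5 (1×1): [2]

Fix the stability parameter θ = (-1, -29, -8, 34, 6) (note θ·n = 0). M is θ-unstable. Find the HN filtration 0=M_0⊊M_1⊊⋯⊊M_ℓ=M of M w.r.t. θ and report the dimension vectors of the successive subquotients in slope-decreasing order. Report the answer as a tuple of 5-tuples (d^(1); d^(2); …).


Interval decomposition of M: I[1,1]^2, I[1,3], I[4,5].
HN type (ℓ=4): μ^(1)=20; μ^(2)=-1; μ^(3)=-8; μ^(4)=-15

((0, 0, 0, 1, 1); (2, 0, 0, 0, 0); (0, 0, 1, 0, 0); (1, 1, 0, 0, 0))


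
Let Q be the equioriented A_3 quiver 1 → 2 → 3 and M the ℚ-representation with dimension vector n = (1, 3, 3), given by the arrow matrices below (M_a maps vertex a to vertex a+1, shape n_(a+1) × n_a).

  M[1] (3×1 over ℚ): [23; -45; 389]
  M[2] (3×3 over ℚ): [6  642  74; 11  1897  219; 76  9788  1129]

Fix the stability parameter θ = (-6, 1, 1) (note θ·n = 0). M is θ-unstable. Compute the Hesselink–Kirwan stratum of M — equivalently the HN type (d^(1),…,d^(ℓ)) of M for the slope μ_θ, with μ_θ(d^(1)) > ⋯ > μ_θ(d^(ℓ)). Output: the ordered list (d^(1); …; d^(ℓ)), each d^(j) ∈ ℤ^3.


Via rank(M_{q-1}∘⋯∘M_p): M ≅ I[1,3], I[2,2], I[2,3], I[3,3].
μ_θ-semistable layers: μ^(1)=1; μ^(2)=-6

((0, 3, 3); (1, 0, 0))


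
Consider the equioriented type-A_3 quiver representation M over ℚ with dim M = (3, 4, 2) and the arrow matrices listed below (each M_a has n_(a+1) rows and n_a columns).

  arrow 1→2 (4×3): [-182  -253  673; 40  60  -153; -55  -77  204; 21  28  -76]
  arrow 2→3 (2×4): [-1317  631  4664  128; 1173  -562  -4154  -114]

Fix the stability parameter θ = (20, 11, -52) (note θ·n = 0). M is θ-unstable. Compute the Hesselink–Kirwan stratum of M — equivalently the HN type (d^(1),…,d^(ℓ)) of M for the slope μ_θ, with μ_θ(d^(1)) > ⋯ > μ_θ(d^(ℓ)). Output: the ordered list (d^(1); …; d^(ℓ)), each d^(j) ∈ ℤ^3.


Interval decomposition of M: I[1,2], I[1,3]^2, I[2,2].
HN type (ℓ=3): μ^(1)=31/2; μ^(2)=11; μ^(3)=-7

((1, 1, 0); (0, 1, 0); (2, 2, 2))


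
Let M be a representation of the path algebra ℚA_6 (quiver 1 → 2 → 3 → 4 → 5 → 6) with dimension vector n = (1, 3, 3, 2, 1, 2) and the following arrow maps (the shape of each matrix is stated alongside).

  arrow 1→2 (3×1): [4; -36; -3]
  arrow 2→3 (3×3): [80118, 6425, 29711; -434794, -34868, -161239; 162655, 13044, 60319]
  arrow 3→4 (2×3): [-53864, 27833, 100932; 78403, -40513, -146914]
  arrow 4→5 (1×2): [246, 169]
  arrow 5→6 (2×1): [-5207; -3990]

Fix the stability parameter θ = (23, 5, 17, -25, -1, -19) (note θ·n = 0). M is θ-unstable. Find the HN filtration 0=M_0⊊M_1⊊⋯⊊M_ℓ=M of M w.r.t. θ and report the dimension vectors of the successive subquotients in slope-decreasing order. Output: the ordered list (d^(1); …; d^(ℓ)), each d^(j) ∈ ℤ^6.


Barcode: M ≅ I[1,4], I[2,3], I[2,6], I[6,6]. HN layers by μ_θ (4 steps, strictly decreasing):
  μ^(1)=17; μ^(2)=5; μ^(3)=-23/5; μ^(4)=-19

((0, 0, 1, 0, 0, 0); (1, 2, 1, 1, 0, 0); (0, 1, 1, 1, 1, 1); (0, 0, 0, 0, 0, 1))


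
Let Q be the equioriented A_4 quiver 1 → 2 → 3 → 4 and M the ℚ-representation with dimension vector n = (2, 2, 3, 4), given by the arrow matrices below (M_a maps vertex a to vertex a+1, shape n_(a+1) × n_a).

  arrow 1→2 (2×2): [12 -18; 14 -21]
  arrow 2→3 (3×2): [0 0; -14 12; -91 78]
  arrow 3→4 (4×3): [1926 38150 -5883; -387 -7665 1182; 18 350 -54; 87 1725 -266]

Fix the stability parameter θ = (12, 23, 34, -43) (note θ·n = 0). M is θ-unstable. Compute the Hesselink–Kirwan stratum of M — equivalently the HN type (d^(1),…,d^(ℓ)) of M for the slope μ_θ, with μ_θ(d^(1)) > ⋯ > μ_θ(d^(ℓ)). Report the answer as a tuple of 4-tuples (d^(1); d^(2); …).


Via rank(M_{q-1}∘⋯∘M_p): M ≅ I[1,1], I[1,2], I[2,4], I[3,3], I[3,4], I[4,4]^2.
μ_θ-semistable layers: μ^(1)=34; μ^(2)=23; μ^(3)=12; μ^(4)=14/3; μ^(5)=-9/2; μ^(6)=-43

((0, 0, 1, 0); (0, 1, 0, 0); (2, 0, 0, 0); (0, 1, 1, 1); (0, 0, 1, 1); (0, 0, 0, 2))


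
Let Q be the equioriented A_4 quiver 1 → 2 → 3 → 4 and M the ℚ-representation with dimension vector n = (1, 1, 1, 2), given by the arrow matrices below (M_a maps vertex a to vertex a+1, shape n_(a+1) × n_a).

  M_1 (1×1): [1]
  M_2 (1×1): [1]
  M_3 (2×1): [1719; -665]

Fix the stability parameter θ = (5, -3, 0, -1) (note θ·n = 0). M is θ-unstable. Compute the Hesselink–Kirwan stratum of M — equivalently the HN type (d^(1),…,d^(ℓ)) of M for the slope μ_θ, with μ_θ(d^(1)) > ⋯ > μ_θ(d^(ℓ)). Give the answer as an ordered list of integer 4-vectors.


Via rank(M_{q-1}∘⋯∘M_p): M ≅ I[1,4], I[4,4].
μ_θ-semistable layers: μ^(1)=1/4; μ^(2)=-1

((1, 1, 1, 1); (0, 0, 0, 1))


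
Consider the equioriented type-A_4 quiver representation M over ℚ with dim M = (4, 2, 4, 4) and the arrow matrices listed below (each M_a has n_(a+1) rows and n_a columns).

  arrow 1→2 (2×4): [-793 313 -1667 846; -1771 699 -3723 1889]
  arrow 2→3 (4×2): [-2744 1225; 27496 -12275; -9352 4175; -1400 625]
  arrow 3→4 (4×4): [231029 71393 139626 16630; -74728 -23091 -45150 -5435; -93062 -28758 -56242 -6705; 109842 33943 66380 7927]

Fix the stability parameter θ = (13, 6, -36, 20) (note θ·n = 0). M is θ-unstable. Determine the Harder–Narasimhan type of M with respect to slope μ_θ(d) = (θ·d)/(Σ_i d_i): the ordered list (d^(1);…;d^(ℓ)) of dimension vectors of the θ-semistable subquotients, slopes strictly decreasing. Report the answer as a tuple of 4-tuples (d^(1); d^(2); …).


Via rank(M_{q-1}∘⋯∘M_p): M ≅ I[1,1]^2, I[1,2], I[1,4], I[3,4]^3.
μ_θ-semistable layers: μ^(1)=20; μ^(2)=13; μ^(3)=19/2; μ^(4)=-17/3; μ^(5)=-36

((0, 0, 0, 4); (2, 0, 0, 0); (1, 1, 0, 0); (1, 1, 1, 0); (0, 0, 3, 0))
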